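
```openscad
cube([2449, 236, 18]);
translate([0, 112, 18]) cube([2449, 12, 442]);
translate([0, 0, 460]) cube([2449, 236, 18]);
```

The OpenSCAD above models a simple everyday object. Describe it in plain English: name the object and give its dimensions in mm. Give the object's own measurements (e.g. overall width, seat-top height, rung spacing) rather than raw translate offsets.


An I-beam lying along x, 2449 mm long. Overall section height 478 mm. Two flanges 236 mm wide (y) and 18 mm thick, one on the floor and one at the top; a web 12 mm thick runs between them, centred on the flange width.


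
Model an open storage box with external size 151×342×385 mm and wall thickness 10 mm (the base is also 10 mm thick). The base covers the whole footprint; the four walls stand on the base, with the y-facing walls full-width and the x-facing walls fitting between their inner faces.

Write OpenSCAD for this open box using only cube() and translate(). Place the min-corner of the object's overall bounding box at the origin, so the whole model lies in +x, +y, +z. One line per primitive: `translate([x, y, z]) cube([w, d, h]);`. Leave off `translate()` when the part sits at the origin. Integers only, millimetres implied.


cube([151, 342, 10]);
translate([0, 0, 10]) cube([151, 10, 375]);
translate([0, 332, 10]) cube([151, 10, 375]);
translate([0, 10, 10]) cube([10, 322, 375]);
translate([141, 10, 10]) cube([10, 322, 375]);


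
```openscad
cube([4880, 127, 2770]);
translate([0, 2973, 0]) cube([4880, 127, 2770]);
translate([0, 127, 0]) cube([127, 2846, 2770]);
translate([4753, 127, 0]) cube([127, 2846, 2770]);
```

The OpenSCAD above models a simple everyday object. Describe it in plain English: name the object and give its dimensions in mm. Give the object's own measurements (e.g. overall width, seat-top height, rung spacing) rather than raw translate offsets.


The wall frame of a small rectangular building: four walls, each 2770 mm tall and 127 mm thick, enclosing a footprint 4880 mm (x) by 3100 mm (y) outside-to-outside, with no floor or roof. The front and back walls (the −y and +y sides) span the full width; the two side walls fit between them.


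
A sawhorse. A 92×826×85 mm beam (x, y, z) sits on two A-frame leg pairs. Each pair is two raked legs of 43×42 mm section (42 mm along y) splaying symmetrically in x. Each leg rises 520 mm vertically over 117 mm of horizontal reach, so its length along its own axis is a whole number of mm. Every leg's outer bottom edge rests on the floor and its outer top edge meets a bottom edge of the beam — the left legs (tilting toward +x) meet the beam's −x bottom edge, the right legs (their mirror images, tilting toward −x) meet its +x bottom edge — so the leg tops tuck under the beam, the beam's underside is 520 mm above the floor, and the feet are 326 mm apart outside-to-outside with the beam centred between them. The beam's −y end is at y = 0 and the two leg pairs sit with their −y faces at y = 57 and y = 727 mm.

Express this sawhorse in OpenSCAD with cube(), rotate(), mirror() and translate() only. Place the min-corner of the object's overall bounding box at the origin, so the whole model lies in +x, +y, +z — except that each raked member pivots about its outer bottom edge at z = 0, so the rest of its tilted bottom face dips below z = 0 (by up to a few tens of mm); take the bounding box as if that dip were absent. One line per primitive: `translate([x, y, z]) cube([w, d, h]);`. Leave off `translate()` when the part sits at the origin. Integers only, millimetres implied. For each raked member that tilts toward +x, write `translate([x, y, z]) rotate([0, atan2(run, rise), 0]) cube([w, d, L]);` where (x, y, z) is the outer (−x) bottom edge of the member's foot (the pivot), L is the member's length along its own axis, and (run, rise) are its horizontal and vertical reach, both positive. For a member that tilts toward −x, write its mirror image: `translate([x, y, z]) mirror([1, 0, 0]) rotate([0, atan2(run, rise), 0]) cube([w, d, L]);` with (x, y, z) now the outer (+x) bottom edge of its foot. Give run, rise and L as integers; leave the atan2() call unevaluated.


translate([117, 0, 520]) cube([92, 826, 85]);
translate([0, 57, 0]) rotate([0, atan2(117, 520), 0]) cube([43, 42, 533]);
translate([326, 57, 0]) mirror([1, 0, 0]) rotate([0, atan2(117, 520), 0]) cube([43, 42, 533]);
translate([0, 727, 0]) rotate([0, atan2(117, 520), 0]) cube([43, 42, 533]);
translate([326, 727, 0]) mirror([1, 0, 0]) rotate([0, atan2(117, 520), 0]) cube([43, 42, 533]);


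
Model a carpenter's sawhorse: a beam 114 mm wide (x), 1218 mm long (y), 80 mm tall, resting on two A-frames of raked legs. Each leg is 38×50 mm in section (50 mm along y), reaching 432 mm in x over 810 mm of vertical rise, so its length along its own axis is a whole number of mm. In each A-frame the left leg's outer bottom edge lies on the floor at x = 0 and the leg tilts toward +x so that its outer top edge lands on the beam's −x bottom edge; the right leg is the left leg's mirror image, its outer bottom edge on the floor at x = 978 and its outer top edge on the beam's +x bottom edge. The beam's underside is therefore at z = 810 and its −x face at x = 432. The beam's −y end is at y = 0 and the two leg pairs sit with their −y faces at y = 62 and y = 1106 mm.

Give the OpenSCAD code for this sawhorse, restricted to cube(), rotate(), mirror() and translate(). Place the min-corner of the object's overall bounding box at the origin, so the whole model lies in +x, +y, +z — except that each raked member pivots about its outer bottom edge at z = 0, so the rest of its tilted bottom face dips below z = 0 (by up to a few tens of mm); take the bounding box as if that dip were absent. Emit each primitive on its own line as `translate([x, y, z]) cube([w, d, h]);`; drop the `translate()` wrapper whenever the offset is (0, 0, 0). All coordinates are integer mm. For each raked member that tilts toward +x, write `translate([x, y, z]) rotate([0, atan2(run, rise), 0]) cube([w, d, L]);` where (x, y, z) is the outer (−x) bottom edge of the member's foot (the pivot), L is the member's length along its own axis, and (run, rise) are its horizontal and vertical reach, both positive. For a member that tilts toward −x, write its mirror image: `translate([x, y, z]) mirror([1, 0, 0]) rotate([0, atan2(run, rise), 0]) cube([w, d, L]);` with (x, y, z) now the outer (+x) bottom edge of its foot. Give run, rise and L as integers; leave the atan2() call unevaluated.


// leg length = √(432² + 810²) = 918
// right-leg outer foot x = 2·432 + 114 = 978
// beam min-corner = (432, 0, 810)
translate([432, 0, 810]) cube([114, 1218, 80]);
translate([0, 62, 0]) rotate([0, atan2(432, 810), 0]) cube([38, 50, 918]);
translate([978, 62, 0]) mirror([1, 0, 0]) rotate([0, atan2(432, 810), 0]) cube([38, 50, 918]);
translate([0, 1106, 0]) rotate([0, atan2(432, 810), 0]) cube([38, 50, 918]);
translate([978, 1106, 0]) mirror([1, 0, 0]) rotate([0, atan2(432, 810), 0]) cube([38, 50, 918]);


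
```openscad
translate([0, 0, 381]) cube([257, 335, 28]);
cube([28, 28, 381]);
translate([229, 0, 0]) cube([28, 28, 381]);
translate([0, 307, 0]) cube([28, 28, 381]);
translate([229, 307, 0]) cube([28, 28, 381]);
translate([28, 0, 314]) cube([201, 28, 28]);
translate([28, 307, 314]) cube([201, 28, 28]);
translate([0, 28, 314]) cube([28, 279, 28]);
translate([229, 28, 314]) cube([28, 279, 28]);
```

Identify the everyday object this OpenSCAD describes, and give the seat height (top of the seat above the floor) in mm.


A stool. The seat height is 409 mm.

A 257×335×28 slab at z = 381 on four corner posts — a stool. The seat top is 381 + 28 = 409 mm.


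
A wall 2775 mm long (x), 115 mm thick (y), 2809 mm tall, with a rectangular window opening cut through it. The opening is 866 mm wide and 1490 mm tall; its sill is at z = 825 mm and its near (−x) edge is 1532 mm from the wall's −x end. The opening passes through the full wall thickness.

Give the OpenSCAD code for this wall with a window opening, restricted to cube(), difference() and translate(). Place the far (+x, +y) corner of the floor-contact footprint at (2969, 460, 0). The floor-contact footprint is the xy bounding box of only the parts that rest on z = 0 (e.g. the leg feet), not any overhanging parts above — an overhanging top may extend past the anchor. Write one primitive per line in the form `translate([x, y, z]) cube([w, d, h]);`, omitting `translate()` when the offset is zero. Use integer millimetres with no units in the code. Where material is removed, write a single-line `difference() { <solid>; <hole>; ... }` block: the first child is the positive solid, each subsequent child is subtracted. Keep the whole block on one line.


difference() { translate([194, 345, 0]) cube([2775, 115, 2809]); translate([1726, 345, 825]) cube([866, 115, 1490]); }


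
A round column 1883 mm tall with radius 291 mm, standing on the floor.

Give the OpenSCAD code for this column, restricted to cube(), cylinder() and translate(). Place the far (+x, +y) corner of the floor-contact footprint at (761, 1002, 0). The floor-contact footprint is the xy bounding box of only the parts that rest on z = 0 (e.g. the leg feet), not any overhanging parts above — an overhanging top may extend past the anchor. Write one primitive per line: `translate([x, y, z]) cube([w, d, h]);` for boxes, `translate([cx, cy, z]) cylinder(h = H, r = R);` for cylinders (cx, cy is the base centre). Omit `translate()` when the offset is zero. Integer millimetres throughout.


translate([470, 711, 0]) cylinder(h = 1883, r = 291);


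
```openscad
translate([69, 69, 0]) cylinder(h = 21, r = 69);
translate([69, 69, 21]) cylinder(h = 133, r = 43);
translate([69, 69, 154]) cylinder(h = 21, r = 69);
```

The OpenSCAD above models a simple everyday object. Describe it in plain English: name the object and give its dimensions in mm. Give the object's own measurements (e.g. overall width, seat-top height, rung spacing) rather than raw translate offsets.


A spool: two coaxial disc flanges of radius 69 mm and thickness 21 mm, joined by a core cylinder of radius 43 mm and height 133 mm. The lower flange rests on z = 0 and the three cylinders share a vertical axis.


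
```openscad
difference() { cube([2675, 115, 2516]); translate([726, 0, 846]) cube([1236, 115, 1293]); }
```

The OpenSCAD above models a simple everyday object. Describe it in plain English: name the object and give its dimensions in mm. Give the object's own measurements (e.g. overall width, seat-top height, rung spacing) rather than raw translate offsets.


A wall 2675 mm long (x), 115 mm thick (y), 2516 mm tall, with a rectangular window opening cut through it. The opening is 1236 mm wide and 1293 mm tall; its sill is at z = 846 mm and its near (−x) edge is 726 mm from the wall's −x end. The opening passes through the full wall thickness.


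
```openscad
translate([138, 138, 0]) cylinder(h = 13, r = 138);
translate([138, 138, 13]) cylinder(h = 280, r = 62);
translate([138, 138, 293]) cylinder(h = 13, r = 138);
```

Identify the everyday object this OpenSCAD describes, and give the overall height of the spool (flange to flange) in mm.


A spool. The overall height is 306 mm.

Three coaxial cylinders, large–small–large — a spool. Two 13 mm flanges and a 280 mm core give 13 + 280 + 13 = 306 mm.


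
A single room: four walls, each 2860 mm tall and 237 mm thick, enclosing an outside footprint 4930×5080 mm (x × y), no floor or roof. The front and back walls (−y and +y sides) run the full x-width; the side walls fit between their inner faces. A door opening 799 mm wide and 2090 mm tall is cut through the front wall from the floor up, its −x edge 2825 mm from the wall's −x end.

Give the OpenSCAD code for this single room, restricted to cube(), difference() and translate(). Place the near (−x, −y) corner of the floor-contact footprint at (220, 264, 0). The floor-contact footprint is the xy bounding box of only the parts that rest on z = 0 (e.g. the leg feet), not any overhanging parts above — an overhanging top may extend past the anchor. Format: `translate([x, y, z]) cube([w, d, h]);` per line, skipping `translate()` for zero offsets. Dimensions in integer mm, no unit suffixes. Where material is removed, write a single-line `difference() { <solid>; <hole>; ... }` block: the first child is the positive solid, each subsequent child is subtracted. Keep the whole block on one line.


difference() { translate([220, 264, 0]) cube([4930, 237, 2860]); translate([3045, 264, 0]) cube([799, 237, 2090]); }
translate([220, 5107, 0]) cube([4930, 237, 2860]);
translate([220, 501, 0]) cube([237, 4606, 2860]);
translate([4913, 501, 0]) cube([237, 4606, 2860]);


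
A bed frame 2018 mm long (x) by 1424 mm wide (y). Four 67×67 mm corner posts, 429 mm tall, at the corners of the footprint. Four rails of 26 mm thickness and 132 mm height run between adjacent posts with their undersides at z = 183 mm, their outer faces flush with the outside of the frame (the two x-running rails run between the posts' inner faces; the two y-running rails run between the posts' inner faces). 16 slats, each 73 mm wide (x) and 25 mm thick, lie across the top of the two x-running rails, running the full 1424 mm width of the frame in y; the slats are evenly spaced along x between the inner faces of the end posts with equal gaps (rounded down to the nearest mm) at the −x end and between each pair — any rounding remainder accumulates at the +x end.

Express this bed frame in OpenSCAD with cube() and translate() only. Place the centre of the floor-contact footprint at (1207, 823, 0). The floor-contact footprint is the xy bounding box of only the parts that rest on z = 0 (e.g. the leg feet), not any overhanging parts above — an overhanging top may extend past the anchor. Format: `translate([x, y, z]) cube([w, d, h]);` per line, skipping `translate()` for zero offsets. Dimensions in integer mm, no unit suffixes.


// slat z = rail_z + rail_h = 183 + 132 = 315
// slat gap = ⌊(1884 − 16·73) / 17⌋ = 42
translate([198, 111, 0]) cube([67, 67, 429]);
translate([198, 1468, 0]) cube([67, 67, 429]);
translate([2149, 111, 0]) cube([67, 67, 429]);
translate([2149, 1468, 0]) cube([67, 67, 429]);
translate([265, 111, 183]) cube([1884, 26, 132]);
translate([265, 1509, 183]) cube([1884, 26, 132]);
translate([198, 178, 183]) cube([26, 1290, 132]);
translate([2190, 178, 183]) cube([26, 1290, 132]);
translate([307, 111, 315]) cube([73, 1424, 25]);
translate([422, 111, 315]) cube([73, 1424, 25]);
translate([537, 111, 315]) cube([73, 1424, 25]);
translate([652, 111, 315]) cube([73, 1424, 25]);
translate([767, 111, 315]) cube([73, 1424, 25]);
translate([882, 111, 315]) cube([73, 1424, 25]);
translate([997, 111, 315]) cube([73, 1424, 25]);
translate([1112, 111, 315]) cube([73, 1424, 25]);
translate([1227, 111, 315]) cube([73, 1424, 25]);
translate([1342, 111, 315]) cube([73, 1424, 25]);
translate([1457, 111, 315]) cube([73, 1424, 25]);
translate([1572, 111, 315]) cube([73, 1424, 25]);
translate([1687, 111, 315]) cube([73, 1424, 25]);
translate([1802, 111, 315]) cube([73, 1424, 25]);
translate([1917, 111, 315]) cube([73, 1424, 25]);
translate([2032, 111, 315]) cube([73, 1424, 25]);


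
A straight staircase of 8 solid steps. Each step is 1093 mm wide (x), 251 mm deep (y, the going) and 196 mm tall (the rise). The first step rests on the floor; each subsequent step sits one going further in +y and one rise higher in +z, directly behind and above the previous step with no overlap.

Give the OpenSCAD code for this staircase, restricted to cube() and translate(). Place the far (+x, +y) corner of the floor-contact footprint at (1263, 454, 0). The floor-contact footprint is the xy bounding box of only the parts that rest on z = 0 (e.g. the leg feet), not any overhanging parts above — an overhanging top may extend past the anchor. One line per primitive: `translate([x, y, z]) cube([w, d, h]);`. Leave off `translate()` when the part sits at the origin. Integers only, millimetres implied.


translate([170, 203, 0]) cube([1093, 251, 196]);
translate([170, 454, 196]) cube([1093, 251, 196]);
translate([170, 705, 392]) cube([1093, 251, 196]);
translate([170, 956, 588]) cube([1093, 251, 196]);
translate([170, 1207, 784]) cube([1093, 251, 196]);
translate([170, 1458, 980]) cube([1093, 251, 196]);
translate([170, 1709, 1176]) cube([1093, 251, 196]);
translate([170, 1960, 1372]) cube([1093, 251, 196]);


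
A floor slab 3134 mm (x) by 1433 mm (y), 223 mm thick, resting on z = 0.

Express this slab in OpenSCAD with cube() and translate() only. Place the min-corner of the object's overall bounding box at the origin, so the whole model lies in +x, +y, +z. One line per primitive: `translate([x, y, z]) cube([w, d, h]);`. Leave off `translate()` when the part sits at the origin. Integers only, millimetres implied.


cube([3134, 1433, 223]);


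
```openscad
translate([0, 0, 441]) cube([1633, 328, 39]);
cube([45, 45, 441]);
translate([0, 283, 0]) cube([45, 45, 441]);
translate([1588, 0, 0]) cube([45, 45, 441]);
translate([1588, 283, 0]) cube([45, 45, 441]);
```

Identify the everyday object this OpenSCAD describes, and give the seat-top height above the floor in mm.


A bench. The seat-top height is 480 mm.

A long slab on four corner posts — a bench. The slab sits at z = 441 with thickness 39, so the top is 441 + 39 = 480 mm.


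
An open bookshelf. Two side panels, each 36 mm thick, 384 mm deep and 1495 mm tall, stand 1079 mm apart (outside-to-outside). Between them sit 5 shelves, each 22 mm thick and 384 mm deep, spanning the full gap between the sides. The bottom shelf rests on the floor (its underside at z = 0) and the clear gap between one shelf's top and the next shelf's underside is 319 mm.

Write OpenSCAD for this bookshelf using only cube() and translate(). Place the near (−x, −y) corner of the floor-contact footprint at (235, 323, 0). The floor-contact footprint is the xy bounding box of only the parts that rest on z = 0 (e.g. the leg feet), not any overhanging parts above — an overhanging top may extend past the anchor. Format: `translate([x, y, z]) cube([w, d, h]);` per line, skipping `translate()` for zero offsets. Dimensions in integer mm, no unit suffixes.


translate([235, 323, 0]) cube([36, 384, 1495]);
translate([1278, 323, 0]) cube([36, 384, 1495]);
translate([271, 323, 0]) cube([1007, 384, 22]);
translate([271, 323, 341]) cube([1007, 384, 22]);
translate([271, 323, 682]) cube([1007, 384, 22]);
translate([271, 323, 1023]) cube([1007, 384, 22]);
translate([271, 323, 1364]) cube([1007, 384, 22]);


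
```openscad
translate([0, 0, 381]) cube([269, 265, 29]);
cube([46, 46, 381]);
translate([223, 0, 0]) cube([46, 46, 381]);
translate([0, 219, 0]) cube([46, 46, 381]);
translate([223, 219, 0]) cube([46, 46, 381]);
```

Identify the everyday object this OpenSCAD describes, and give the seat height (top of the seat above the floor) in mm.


A stool. The seat height is 410 mm.

A 269×265×29 slab at z = 381 on four corner posts — a stool. The seat top is 381 + 29 = 410 mm.


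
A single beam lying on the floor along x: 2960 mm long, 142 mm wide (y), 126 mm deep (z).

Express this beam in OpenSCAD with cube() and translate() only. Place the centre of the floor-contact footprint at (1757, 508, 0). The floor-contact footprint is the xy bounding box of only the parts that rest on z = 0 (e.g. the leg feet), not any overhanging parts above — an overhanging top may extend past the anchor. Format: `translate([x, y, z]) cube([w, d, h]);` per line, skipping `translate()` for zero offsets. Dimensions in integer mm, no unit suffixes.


translate([277, 437, 0]) cube([2960, 142, 126]);


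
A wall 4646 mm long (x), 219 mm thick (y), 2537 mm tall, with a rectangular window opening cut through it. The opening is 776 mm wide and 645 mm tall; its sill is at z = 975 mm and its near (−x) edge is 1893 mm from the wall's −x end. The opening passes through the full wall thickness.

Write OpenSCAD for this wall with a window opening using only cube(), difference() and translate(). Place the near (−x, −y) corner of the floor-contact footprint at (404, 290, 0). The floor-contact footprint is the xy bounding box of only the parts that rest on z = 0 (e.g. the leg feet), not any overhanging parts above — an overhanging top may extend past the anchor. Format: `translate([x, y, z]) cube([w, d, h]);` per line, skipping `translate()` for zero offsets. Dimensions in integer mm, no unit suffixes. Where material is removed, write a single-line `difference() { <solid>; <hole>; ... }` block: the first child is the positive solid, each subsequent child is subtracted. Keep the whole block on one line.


difference() { translate([404, 290, 0]) cube([4646, 219, 2537]); translate([2297, 290, 975]) cube([776, 219, 645]); }


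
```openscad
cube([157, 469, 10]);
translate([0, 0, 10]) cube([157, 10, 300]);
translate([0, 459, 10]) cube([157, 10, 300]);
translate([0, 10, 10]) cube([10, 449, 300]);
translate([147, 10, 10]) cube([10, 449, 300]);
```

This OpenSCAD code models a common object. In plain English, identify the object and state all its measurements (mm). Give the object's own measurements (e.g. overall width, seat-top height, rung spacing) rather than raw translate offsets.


An open-topped rectangular box: outside dimensions 157×469×310 mm, with a uniform wall and base thickness of 10 mm. The base is a full 157×469 slab on the floor; four walls sit on top of the base. The front and back walls (the −y and +y sides) span the full width; the two side walls fit between them.


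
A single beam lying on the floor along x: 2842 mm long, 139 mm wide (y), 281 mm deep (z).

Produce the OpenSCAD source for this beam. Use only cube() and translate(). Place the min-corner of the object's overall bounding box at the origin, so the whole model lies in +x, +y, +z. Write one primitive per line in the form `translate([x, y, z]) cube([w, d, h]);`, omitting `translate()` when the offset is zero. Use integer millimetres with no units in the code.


cube([2842, 139, 281]);


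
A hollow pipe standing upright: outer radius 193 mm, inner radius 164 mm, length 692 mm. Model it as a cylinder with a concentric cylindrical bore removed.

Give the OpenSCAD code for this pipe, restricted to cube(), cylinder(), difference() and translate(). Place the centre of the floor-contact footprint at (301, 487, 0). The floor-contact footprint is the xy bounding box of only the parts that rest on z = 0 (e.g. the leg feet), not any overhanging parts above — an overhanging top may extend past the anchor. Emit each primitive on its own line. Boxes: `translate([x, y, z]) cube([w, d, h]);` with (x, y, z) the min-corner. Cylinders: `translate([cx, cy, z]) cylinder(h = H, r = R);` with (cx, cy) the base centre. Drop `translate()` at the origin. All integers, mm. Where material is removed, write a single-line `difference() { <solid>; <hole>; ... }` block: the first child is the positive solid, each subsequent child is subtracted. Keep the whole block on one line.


difference() { translate([301, 487, 0]) cylinder(h = 692, r = 193); translate([301, 487, 0]) cylinder(h = 692, r = 164); }


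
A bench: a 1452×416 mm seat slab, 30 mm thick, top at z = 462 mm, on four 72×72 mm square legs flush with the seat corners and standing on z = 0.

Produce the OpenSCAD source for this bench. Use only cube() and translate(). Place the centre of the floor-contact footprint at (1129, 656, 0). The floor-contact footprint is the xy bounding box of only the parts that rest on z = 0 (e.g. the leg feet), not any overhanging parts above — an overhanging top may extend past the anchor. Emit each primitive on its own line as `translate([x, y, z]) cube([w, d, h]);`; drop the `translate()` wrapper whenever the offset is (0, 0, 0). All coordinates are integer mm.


translate([403, 448, 432]) cube([1452, 416, 30]);
translate([403, 448, 0]) cube([72, 72, 432]);
translate([403, 792, 0]) cube([72, 72, 432]);
translate([1783, 448, 0]) cube([72, 72, 432]);
translate([1783, 792, 0]) cube([72, 72, 432]);


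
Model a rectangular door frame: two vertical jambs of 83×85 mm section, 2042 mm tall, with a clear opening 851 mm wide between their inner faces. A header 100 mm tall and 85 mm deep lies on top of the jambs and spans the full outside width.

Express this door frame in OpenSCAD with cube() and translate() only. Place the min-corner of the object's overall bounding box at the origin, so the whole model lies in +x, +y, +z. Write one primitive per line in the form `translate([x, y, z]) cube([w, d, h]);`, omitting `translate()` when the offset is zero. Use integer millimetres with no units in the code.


cube([83, 85, 2042]);
translate([934, 0, 0]) cube([83, 85, 2042]);
translate([0, 0, 2042]) cube([1017, 85, 100]);


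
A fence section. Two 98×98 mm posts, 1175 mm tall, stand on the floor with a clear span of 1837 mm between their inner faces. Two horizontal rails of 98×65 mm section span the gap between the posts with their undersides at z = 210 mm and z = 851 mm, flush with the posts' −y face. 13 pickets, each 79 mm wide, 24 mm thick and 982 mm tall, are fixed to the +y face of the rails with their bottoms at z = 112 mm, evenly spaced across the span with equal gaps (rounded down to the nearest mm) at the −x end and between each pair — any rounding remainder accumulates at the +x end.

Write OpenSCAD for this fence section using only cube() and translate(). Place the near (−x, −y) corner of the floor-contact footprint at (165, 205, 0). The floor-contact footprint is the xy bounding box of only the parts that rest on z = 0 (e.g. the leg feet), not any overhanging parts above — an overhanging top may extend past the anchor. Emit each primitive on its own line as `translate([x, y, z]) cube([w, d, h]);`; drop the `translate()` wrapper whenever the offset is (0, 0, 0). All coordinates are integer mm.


translate([165, 205, 0]) cube([98, 98, 1175]);
translate([2100, 205, 0]) cube([98, 98, 1175]);
translate([263, 205, 210]) cube([1837, 98, 65]);
translate([263, 205, 851]) cube([1837, 98, 65]);
translate([320, 303, 112]) cube([79, 24, 982]);
translate([456, 303, 112]) cube([79, 24, 982]);
translate([592, 303, 112]) cube([79, 24, 982]);
translate([728, 303, 112]) cube([79, 24, 982]);
translate([864, 303, 112]) cube([79, 24, 982]);
translate([1000, 303, 112]) cube([79, 24, 982]);
translate([1136, 303, 112]) cube([79, 24, 982]);
translate([1272, 303, 112]) cube([79, 24, 982]);
translate([1408, 303, 112]) cube([79, 24, 982]);
translate([1544, 303, 112]) cube([79, 24, 982]);
translate([1680, 303, 112]) cube([79, 24, 982]);
translate([1816, 303, 112]) cube([79, 24, 982]);
translate([1952, 303, 112]) cube([79, 24, 982]);


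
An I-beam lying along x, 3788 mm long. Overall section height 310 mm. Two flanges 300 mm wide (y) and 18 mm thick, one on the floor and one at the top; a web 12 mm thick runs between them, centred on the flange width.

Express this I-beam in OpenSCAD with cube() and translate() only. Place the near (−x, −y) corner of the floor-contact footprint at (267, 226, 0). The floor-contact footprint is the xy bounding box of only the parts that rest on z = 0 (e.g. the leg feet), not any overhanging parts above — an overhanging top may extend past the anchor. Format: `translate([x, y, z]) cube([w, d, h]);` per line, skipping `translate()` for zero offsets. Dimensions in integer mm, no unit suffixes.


translate([267, 226, 0]) cube([3788, 300, 18]);
translate([267, 370, 18]) cube([3788, 12, 274]);
translate([267, 226, 292]) cube([3788, 300, 18]);


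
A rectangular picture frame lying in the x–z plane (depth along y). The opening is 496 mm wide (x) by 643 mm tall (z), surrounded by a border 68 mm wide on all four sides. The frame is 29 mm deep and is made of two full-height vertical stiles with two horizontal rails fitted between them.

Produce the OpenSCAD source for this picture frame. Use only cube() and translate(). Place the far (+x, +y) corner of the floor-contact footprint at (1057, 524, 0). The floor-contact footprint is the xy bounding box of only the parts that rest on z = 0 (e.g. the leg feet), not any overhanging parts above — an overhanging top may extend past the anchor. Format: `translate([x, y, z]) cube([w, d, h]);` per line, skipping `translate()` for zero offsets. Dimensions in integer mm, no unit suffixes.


translate([425, 495, 0]) cube([68, 29, 779]);
translate([989, 495, 0]) cube([68, 29, 779]);
translate([493, 495, 0]) cube([496, 29, 68]);
translate([493, 495, 711]) cube([496, 29, 68]);


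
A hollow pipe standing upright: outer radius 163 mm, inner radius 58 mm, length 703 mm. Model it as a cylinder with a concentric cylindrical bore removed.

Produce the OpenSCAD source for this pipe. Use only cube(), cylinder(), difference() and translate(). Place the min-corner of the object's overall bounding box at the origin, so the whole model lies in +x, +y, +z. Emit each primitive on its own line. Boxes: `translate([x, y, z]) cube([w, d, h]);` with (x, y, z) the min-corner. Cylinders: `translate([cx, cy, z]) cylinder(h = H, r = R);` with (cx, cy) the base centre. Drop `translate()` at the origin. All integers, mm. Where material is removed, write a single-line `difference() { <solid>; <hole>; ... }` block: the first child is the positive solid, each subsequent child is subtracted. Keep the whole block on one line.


difference() { translate([163, 163, 0]) cylinder(h = 703, r = 163); translate([163, 163, 0]) cylinder(h = 703, r = 58); }


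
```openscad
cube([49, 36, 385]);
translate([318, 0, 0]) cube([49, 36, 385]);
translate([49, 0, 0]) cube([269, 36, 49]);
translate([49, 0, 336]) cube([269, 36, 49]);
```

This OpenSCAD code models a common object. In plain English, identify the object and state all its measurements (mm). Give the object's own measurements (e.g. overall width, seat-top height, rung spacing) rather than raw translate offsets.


A rectangular picture frame lying in the x–z plane (depth along y). The opening is 269 mm wide (x) by 287 mm tall (z), surrounded by a border 49 mm wide on all four sides. The frame is 36 mm deep and is made of two full-height vertical stiles with two horizontal rails fitted between them.


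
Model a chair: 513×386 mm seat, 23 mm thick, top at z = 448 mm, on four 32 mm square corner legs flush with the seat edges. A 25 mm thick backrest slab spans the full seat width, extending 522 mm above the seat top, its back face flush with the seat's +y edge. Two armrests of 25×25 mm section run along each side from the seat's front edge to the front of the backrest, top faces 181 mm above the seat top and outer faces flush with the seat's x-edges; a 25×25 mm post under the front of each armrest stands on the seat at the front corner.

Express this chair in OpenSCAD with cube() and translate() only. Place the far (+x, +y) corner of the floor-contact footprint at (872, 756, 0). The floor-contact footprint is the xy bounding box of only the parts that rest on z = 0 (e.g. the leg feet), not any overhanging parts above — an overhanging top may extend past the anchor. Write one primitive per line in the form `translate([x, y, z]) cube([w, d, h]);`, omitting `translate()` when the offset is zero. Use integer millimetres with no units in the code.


translate([359, 370, 425]) cube([513, 386, 23]);
translate([359, 370, 0]) cube([32, 32, 425]);
translate([840, 370, 0]) cube([32, 32, 425]);
translate([359, 724, 0]) cube([32, 32, 425]);
translate([840, 724, 0]) cube([32, 32, 425]);
translate([359, 731, 448]) cube([513, 25, 522]);
translate([359, 370, 604]) cube([25, 361, 25]);
translate([847, 370, 604]) cube([25, 361, 25]);
translate([359, 370, 448]) cube([25, 25, 156]);
translate([847, 370, 448]) cube([25, 25, 156]);


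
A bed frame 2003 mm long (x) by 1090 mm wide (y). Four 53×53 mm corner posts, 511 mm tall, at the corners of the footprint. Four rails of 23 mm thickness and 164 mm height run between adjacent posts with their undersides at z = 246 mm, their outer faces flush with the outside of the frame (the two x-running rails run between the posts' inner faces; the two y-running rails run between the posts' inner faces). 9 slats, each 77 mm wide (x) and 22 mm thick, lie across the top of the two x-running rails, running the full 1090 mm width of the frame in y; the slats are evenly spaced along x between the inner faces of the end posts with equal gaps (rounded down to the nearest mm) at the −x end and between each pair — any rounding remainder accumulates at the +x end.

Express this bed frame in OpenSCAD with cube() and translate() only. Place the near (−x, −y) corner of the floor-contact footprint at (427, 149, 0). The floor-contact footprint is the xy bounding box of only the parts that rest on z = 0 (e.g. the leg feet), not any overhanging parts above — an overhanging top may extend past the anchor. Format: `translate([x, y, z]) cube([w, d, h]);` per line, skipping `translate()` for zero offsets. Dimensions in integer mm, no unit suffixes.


translate([427, 149, 0]) cube([53, 53, 511]);
translate([427, 1186, 0]) cube([53, 53, 511]);
translate([2377, 149, 0]) cube([53, 53, 511]);
translate([2377, 1186, 0]) cube([53, 53, 511]);
translate([480, 149, 246]) cube([1897, 23, 164]);
translate([480, 1216, 246]) cube([1897, 23, 164]);
translate([427, 202, 246]) cube([23, 984, 164]);
translate([2407, 202, 246]) cube([23, 984, 164]);
translate([600, 149, 410]) cube([77, 1090, 22]);
translate([797, 149, 410]) cube([77, 1090, 22]);
translate([994, 149, 410]) cube([77, 1090, 22]);
translate([1191, 149, 410]) cube([77, 1090, 22]);
translate([1388, 149, 410]) cube([77, 1090, 22]);
translate([1585, 149, 410]) cube([77, 1090, 22]);
translate([1782, 149, 410]) cube([77, 1090, 22]);
translate([1979, 149, 410]) cube([77, 1090, 22]);
translate([2176, 149, 410]) cube([77, 1090, 22]);


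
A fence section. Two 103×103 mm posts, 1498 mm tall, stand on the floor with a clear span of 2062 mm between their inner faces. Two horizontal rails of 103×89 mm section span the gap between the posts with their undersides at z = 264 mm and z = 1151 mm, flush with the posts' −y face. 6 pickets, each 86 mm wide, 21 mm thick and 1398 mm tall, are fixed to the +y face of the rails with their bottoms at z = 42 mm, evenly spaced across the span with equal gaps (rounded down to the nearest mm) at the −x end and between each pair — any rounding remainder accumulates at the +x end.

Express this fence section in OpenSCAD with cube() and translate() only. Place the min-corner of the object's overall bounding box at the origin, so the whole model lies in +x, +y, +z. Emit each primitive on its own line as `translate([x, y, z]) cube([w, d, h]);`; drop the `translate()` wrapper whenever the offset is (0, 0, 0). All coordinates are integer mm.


cube([103, 103, 1498]);
translate([2165, 0, 0]) cube([103, 103, 1498]);
translate([103, 0, 264]) cube([2062, 103, 89]);
translate([103, 0, 1151]) cube([2062, 103, 89]);
translate([323, 103, 42]) cube([86, 21, 1398]);
translate([629, 103, 42]) cube([86, 21, 1398]);
translate([935, 103, 42]) cube([86, 21, 1398]);
translate([1241, 103, 42]) cube([86, 21, 1398]);
translate([1547, 103, 42]) cube([86, 21, 1398]);
translate([1853, 103, 42]) cube([86, 21, 1398]);


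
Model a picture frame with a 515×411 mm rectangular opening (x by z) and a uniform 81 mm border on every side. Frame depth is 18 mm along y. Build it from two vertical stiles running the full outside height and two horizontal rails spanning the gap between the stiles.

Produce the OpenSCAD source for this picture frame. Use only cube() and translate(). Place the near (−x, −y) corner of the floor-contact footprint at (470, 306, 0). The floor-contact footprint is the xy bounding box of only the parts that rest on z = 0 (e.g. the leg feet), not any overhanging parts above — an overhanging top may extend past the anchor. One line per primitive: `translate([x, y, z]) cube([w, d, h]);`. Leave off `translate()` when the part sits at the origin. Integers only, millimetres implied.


translate([470, 306, 0]) cube([81, 18, 573]);
translate([1066, 306, 0]) cube([81, 18, 573]);
translate([551, 306, 0]) cube([515, 18, 81]);
translate([551, 306, 492]) cube([515, 18, 81]);


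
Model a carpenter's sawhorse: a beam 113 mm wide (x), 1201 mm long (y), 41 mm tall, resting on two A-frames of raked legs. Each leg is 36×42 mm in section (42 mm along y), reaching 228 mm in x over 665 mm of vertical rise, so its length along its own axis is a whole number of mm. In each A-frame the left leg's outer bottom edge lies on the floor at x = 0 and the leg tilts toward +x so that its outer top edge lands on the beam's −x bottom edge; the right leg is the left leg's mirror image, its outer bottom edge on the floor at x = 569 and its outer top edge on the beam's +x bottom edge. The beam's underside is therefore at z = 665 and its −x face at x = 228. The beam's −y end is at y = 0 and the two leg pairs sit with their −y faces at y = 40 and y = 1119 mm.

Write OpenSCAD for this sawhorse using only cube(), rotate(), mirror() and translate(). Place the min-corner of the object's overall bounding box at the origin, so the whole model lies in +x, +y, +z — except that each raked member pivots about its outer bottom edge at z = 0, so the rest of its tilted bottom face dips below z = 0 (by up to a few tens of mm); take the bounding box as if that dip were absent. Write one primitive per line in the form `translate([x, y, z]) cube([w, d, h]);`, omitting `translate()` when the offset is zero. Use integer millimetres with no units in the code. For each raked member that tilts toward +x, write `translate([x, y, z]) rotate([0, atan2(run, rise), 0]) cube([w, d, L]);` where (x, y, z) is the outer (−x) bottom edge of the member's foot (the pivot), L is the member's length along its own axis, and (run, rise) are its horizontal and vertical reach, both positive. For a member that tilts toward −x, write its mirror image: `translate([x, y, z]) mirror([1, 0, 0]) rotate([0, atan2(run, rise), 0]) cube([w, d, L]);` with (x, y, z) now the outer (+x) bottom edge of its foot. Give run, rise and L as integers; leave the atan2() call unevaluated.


// leg length = √(228² + 665²) = 703
// right-leg outer foot x = 2·228 + 113 = 569
// beam min-corner = (228, 0, 665)
translate([228, 0, 665]) cube([113, 1201, 41]);
translate([0, 40, 0]) rotate([0, atan2(228, 665), 0]) cube([36, 42, 703]);
translate([569, 40, 0]) mirror([1, 0, 0]) rotate([0, atan2(228, 665), 0]) cube([36, 42, 703]);
translate([0, 1119, 0]) rotate([0, atan2(228, 665), 0]) cube([36, 42, 703]);
translate([569, 1119, 0]) mirror([1, 0, 0]) rotate([0, atan2(228, 665), 0]) cube([36, 42, 703]);


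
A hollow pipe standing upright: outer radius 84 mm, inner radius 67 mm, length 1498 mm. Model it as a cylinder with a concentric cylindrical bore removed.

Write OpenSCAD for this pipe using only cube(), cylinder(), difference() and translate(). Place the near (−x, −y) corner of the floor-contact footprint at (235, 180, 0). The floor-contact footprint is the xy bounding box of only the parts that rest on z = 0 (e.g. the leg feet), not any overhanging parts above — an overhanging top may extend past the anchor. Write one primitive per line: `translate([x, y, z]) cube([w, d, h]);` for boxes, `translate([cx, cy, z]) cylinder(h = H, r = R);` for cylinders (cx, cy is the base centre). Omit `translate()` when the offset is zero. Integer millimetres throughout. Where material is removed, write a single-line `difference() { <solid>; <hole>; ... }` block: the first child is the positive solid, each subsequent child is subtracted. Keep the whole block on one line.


difference() { translate([319, 264, 0]) cylinder(h = 1498, r = 84); translate([319, 264, 0]) cylinder(h = 1498, r = 67); }


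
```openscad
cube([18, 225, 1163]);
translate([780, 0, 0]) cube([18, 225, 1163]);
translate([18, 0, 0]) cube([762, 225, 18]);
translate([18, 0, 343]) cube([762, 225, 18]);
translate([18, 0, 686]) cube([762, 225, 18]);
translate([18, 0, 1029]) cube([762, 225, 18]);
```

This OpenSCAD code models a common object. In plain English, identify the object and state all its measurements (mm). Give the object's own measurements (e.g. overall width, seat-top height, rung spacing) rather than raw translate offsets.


An open bookshelf. Two side panels, each 18 mm thick, 225 mm deep and 1163 mm tall, stand 798 mm apart (outside-to-outside). Between them sit 4 shelves, each 18 mm thick and 225 mm deep, spanning the full gap between the sides. The bottom shelf rests on the floor (its underside at z = 0) and the clear gap between one shelf's top and the next shelf's underside is 325 mm.
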